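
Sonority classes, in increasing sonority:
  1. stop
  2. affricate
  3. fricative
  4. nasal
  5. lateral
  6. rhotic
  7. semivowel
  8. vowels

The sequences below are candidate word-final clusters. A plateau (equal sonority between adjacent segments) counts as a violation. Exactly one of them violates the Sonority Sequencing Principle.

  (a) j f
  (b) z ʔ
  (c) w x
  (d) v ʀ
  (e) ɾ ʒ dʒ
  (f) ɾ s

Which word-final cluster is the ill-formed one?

(a) sonority 7-3: well-formed.
(b) sonority 3-1: well-formed.
(c) sonority 7-3: well-formed.
(d) sonority 3-6: ill-formed.
(e) sonority 6-3-2: well-formed.
(f) sonority 6-3: well-formed.

d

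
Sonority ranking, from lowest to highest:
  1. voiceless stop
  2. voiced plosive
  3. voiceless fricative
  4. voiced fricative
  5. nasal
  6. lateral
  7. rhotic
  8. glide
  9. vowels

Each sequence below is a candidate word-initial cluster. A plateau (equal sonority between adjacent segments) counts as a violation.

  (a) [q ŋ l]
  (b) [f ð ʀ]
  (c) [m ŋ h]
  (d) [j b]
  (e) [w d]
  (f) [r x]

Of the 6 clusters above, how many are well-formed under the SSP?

(a) sonority 1-5-6: well-formed.
(b) sonority 3-4-7: well-formed.
(c) sonority 5-5-3: ill-formed.
(d) sonority 8-2: ill-formed.
(e) sonority 8-2: ill-formed.
(f) sonority 7-3: ill-formed.

2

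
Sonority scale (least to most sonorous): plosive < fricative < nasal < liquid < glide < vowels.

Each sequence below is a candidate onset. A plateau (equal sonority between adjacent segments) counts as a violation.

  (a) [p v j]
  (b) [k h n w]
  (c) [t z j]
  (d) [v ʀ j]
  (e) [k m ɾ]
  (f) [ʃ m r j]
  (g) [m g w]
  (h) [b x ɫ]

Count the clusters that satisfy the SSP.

7

(a) sonority 1-2-5: well-formed.
(b) sonority 1-2-3-5: well-formed.
(c) sonority 1-2-5: well-formed.
(d) sonority 2-4-5: well-formed.
(e) sonority 1-3-4: well-formed.
(f) sonority 2-3-4-5: well-formed.
(g) sonority 3-1-5: ill-formed.
(h) sonority 1-2-4: well-formed.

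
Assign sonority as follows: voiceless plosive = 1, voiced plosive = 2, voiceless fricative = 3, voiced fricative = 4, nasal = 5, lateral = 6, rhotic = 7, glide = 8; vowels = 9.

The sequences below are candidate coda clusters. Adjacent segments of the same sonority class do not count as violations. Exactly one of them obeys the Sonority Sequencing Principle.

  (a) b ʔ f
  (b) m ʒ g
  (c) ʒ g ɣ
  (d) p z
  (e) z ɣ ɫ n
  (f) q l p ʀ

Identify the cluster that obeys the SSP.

(a) 2-1-3 → violates
(b) 5-4-2 → obeys
(c) 4-2-4 → violates
(d) 1-4 → violates
(e) 4-4-6-5 → violates
(f) 1-6-1-7 → violates

b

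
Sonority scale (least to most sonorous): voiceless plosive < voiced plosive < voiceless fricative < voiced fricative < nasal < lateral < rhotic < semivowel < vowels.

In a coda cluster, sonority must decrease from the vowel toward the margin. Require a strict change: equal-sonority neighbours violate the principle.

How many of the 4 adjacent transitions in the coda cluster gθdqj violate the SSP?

/g/ — voiced plosive, sonority 2.
/θ/ — voiceless fricative, sonority 3.
/d/ — voiced plosive, sonority 2.
/q/ — voiceless plosive, sonority 1.
/j/ — semivowel, sonority 8.
/g/→/θ/: 2→3 (does not fall) — violation.
/θ/→/d/: 3→2 (falls) — ok.
/d/→/q/: 2→1 (falls) — ok.
/q/→/j/: 1→8 (does not fall) — violation.

2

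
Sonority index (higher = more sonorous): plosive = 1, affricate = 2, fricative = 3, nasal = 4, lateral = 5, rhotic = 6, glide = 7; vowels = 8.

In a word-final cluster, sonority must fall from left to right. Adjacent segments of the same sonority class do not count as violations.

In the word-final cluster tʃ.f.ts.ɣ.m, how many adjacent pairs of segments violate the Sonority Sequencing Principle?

/tʃ/ is an affricate (sonority 2).
/f/ is a fricative (sonority 3).
/ts/ is an affricate (sonority 2).
/ɣ/ is a fricative (sonority 3).
/m/ is a nasal (sonority 4).
/tʃ/→/f/: 2→3 (does not fall) — violation.
/f/→/ts/: 3→2 (falls) — ok.
/ts/→/ɣ/: 2→3 (does not fall) — violation.
/ɣ/→/m/: 3→4 (does not fall) — violation.

3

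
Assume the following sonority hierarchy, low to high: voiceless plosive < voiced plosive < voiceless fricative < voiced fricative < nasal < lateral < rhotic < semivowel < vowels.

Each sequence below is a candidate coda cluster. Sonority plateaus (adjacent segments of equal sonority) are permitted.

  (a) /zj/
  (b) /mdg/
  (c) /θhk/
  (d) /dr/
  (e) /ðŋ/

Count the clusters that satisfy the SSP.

(a) /zj/: profile 4-8 — violates.
(b) /mdg/: profile 5-2-2 — obeys.
(c) /θhk/: profile 3-3-1 — obeys.
(d) /dr/: profile 2-7 — violates.
(e) /ðŋ/: profile 4-5 — violates.

2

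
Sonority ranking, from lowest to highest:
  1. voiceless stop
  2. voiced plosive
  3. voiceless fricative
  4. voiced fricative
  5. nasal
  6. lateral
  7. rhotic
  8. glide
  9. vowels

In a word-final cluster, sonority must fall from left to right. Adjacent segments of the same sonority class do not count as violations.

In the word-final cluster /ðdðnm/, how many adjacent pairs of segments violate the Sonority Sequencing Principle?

/ð/ is a voiced fricative (sonority 4).
/d/ is a voiced plosive (sonority 2).
/ð/ is a voiced fricative (sonority 4).
/n/ is a nasal (sonority 5).
/m/ is a nasal (sonority 5).
/ð/→/d/: 4→2 (falls) — ok.
/d/→/ð/: 2→4 (does not fall) — violation.
/ð/→/n/: 4→5 (does not fall) — violation.
/n/→/m/: 5→5 (plateau, allowed) — ok.

2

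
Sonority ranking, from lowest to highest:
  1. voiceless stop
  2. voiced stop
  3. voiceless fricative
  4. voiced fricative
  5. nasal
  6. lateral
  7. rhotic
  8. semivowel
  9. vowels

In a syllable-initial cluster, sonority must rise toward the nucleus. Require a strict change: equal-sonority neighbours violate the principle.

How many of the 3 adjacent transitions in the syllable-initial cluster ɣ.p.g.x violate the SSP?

1

/ɣ/: voiced fricative = 4.
/p/: voiceless stop = 1.
/g/: voiced stop = 2.
/x/: voiceless fricative = 3.
/ɣ/→/p/: 4→1 (does not rise) — violation.
/p/→/g/: 1→2 (rises) — ok.
/g/→/x/: 2→3 (rises) — ok.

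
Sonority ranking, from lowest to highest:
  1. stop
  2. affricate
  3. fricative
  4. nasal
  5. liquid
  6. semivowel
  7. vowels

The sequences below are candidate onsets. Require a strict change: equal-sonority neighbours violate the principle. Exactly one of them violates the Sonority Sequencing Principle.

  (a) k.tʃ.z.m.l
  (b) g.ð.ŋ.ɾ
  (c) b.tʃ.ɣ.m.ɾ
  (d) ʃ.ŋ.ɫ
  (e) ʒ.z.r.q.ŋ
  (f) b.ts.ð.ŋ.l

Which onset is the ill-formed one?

(a) k.tʃ.z.m.l: profile 1-2-3-4-5 — obeys.
(b) g.ð.ŋ.ɾ: profile 1-3-4-5 — obeys.
(c) b.tʃ.ɣ.m.ɾ: profile 1-2-3-4-5 — obeys.
(d) ʃ.ŋ.ɫ: profile 3-4-5 — obeys.
(e) ʒ.z.r.q.ŋ: profile 3-3-5-1-4 — violates.
(f) b.ts.ð.ŋ.l: profile 1-2-3-4-5 — obeys.

e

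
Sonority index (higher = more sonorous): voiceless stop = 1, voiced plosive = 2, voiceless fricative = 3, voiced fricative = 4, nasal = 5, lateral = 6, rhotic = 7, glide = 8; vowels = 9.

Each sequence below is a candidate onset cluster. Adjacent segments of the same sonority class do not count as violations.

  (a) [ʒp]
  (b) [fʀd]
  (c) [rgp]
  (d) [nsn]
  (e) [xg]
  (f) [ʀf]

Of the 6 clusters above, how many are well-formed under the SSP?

(a) sonority 4-1: ill-formed.
(b) sonority 3-7-2: ill-formed.
(c) sonority 7-2-1: ill-formed.
(d) sonority 5-3-5: ill-formed.
(e) sonority 3-2: ill-formed.
(f) sonority 7-3: ill-formed.

0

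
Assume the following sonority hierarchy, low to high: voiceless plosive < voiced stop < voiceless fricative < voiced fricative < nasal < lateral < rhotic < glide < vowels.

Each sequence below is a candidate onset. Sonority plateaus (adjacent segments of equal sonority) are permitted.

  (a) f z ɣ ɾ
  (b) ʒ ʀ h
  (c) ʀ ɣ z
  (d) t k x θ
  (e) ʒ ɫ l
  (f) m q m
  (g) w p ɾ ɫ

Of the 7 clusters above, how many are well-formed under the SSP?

3

(a) f z ɣ ɾ: profile 3-4-4-7 — obeys.
(b) ʒ ʀ h: profile 4-7-3 — violates.
(c) ʀ ɣ z: profile 7-4-4 — violates.
(d) t k x θ: profile 1-1-3-3 — obeys.
(e) ʒ ɫ l: profile 4-6-6 — obeys.
(f) m q m: profile 5-1-5 — violates.
(g) w p ɾ ɫ: profile 8-1-7-6 — violates.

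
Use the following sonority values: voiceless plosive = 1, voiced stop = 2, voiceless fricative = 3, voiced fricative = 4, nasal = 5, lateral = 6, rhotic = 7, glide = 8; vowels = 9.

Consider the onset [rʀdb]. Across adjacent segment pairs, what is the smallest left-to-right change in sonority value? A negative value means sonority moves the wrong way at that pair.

-5

/r/ — rhotic, sonority 7.
/ʀ/ — rhotic, sonority 7.
/d/ — voiced stop, sonority 2.
/b/ — voiced stop, sonority 2.
/r/→/ʀ/: change +0.
/ʀ/→/d/: change -5.
/d/→/b/: change +0.
Minimum = -5.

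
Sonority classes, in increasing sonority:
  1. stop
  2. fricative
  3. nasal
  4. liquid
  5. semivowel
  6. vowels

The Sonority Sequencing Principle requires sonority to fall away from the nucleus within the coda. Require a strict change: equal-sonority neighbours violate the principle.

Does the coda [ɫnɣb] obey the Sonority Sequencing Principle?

/ɫ/: liquid = 4.
/n/: nasal = 3.
/ɣ/: fricative = 2.
/b/: stop = 1.
The profile 4-3-2-1 strictly falls, so the coda satisfies the SSP.

yes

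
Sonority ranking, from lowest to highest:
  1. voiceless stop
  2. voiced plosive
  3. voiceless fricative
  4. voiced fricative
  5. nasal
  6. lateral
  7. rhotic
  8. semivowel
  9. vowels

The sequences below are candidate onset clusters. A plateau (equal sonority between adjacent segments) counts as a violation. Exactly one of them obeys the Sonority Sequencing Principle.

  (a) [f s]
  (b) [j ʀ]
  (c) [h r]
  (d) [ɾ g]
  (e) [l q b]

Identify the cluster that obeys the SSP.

(a) sonority 3-3: ill-formed.
(b) sonority 8-7: ill-formed.
(c) sonority 3-7: well-formed.
(d) sonority 7-2: ill-formed.
(e) sonority 6-1-2: ill-formed.

c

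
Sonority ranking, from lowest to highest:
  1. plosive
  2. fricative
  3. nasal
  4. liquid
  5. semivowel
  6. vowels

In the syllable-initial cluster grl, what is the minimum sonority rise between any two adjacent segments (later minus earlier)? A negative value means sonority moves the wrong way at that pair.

0

/g/: plosive = 1.
/r/: liquid = 4.
/l/: liquid = 4.
/g/→/r/: change +3.
/r/→/l/: change +0.
Minimum = 0.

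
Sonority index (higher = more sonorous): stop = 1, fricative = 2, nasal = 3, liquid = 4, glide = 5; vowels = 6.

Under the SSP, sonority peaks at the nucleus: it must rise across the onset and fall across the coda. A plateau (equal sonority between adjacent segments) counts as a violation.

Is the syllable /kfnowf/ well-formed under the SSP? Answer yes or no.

yes

Onset: /k/ is a stop (sonority 1), /f/ is a fricative (sonority 2), /n/ is a nasal (sonority 3); then the nucleus /o/ (sonority 6).
Onset profile 1-2-3-6 — rises to the nucleus.
Coda: /w/ is a glide (sonority 5), /f/ is a fricative (sonority 2).
Coda profile 6-5-2 — falls from the nucleus.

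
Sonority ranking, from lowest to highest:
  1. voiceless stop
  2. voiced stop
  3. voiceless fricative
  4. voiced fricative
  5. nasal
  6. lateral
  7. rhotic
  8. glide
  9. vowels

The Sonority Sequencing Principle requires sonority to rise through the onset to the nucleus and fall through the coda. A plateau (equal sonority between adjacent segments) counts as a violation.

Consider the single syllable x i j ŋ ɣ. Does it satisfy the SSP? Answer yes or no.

yes

Onset: /x/ is a voiceless fricative (sonority 3); then the nucleus /i/ (sonority 9).
Onset profile 3-9 — rises to the nucleus.
Coda: /j/ is a glide (sonority 8), /ŋ/ is a nasal (sonority 5), /ɣ/ is a voiced fricative (sonority 4).
Coda profile 9-8-5-4 — falls from the nucleus.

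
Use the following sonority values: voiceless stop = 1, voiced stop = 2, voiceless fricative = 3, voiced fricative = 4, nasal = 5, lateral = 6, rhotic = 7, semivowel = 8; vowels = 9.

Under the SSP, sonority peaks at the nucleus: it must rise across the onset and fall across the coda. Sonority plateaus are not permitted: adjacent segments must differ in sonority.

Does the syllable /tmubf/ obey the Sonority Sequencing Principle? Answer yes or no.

Onset: /t/ is a voiceless stop (sonority 1), /m/ is a nasal (sonority 5); then the nucleus /u/ (sonority 9).
Onset profile 1-5-9 — rises to the nucleus.
Coda: /b/ is a voiced stop (sonority 2), /f/ is a voiceless fricative (sonority 3).
Coda profile 9-2-3 — does not strictly fall throughout.

no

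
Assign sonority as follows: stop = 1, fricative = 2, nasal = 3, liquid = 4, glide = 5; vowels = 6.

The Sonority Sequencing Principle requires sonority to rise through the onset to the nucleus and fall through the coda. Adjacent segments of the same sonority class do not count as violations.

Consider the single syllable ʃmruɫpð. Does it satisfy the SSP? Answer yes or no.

no

Onset: /ʃ/ is a fricative (sonority 2), /m/ is a nasal (sonority 3), /r/ is a liquid (sonority 4); then the nucleus /u/ (sonority 6).
Onset profile 2-3-4-6 — rises to the nucleus.
Coda: /ɫ/ is a liquid (sonority 4), /p/ is a stop (sonority 1), /ð/ is a fricative (sonority 2).
Coda profile 6-4-1-2 — does not fall throughout.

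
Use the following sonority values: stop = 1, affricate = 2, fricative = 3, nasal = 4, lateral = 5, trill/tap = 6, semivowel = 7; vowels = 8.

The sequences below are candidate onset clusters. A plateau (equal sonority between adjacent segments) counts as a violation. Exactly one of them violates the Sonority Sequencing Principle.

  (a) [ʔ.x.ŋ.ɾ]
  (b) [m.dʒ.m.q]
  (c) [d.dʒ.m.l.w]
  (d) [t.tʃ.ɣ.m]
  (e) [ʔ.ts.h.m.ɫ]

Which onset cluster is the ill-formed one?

(a) [ʔ.x.ŋ.ɾ]: profile 1-3-4-6 — obeys.
(b) [m.dʒ.m.q]: profile 4-2-4-1 — violates.
(c) [d.dʒ.m.l.w]: profile 1-2-4-5-7 — obeys.
(d) [t.tʃ.ɣ.m]: profile 1-2-3-4 — obeys.
(e) [ʔ.ts.h.m.ɫ]: profile 1-2-3-4-5 — obeys.

b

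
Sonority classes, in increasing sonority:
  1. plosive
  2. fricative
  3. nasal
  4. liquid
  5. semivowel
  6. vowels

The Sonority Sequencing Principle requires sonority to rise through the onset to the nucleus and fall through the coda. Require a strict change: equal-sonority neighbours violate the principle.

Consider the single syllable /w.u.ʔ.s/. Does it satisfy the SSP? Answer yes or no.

Onset: /w/ is a semivowel (sonority 5); then the nucleus /u/ (sonority 6).
Onset profile 5-6 — rises to the nucleus.
Coda: /ʔ/ is a plosive (sonority 1), /s/ is a fricative (sonority 2).
Coda profile 6-1-2 — does not strictly fall throughout.

no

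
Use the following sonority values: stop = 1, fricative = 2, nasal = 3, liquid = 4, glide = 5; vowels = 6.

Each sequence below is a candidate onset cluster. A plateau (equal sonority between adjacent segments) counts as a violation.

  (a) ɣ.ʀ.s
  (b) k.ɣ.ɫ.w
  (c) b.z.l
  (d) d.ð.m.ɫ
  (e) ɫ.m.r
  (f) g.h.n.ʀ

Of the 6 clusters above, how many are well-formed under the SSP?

(a) sonority 2-4-2: ill-formed.
(b) sonority 1-2-4-5: well-formed.
(c) sonority 1-2-4: well-formed.
(d) sonority 1-2-3-4: well-formed.
(e) sonority 4-3-4: ill-formed.
(f) sonority 1-2-3-4: well-formed.

4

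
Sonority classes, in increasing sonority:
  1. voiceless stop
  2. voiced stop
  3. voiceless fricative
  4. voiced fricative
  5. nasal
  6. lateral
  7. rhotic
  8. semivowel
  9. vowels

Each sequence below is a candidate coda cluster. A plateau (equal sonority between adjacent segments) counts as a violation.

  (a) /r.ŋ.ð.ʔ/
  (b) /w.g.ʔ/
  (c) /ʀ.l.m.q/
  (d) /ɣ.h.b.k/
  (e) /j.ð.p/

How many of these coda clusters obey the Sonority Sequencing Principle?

(a) sonority 7-5-4-1: well-formed.
(b) sonority 8-2-1: well-formed.
(c) sonority 7-6-5-1: well-formed.
(d) sonority 4-3-2-1: well-formed.
(e) sonority 8-4-1: well-formed.

5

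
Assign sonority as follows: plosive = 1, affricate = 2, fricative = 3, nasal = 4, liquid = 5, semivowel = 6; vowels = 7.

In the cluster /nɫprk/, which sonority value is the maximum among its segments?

/n/ is a nasal (sonority 4).
/ɫ/ is a liquid (sonority 5).
/p/ is a plosive (sonority 1).
/r/ is a liquid (sonority 5).
/k/ is a plosive (sonority 1).
The maximum is 5.

5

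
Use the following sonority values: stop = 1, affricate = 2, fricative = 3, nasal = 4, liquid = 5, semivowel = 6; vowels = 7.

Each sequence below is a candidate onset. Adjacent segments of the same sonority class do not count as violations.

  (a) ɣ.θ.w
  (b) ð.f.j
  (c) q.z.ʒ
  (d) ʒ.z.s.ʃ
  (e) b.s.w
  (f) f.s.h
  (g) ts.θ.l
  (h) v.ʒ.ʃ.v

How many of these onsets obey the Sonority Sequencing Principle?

(a) sonority 3-3-6: well-formed.
(b) sonority 3-3-6: well-formed.
(c) sonority 1-3-3: well-formed.
(d) sonority 3-3-3-3: well-formed.
(e) sonority 1-3-6: well-formed.
(f) sonority 3-3-3: well-formed.
(g) sonority 2-3-5: well-formed.
(h) sonority 3-3-3-3: well-formed.

8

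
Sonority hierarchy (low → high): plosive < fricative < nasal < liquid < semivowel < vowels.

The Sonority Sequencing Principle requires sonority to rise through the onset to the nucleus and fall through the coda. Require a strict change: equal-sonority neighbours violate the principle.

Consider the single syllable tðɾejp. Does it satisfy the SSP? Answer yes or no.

yes

Onset: /t/ is a plosive (sonority 1), /ð/ is a fricative (sonority 2), /ɾ/ is a liquid (sonority 4); then the nucleus /e/ (sonority 6).
Onset profile 1-2-4-6 — rises to the nucleus.
Coda: /j/ is a semivowel (sonority 5), /p/ is a plosive (sonority 1).
Coda profile 6-5-1 — falls from the nucleus.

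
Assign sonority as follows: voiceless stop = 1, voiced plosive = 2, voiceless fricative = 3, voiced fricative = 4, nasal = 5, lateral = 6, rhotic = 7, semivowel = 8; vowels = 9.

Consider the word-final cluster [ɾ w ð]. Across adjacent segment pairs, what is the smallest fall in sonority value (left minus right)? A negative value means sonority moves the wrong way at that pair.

/ɾ/: rhotic = 7.
/w/: semivowel = 8.
/ð/: voiced fricative = 4.
/ɾ/→/w/: change -1.
/w/→/ð/: change +4.
Minimum = -1.

-1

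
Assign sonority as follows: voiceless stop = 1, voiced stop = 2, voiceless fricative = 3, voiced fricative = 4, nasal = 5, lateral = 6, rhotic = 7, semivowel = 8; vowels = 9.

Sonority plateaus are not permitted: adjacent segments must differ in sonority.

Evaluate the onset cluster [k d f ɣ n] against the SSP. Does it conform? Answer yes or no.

/k/ — voiceless stop, sonority 1.
/d/ — voiced stop, sonority 2.
/f/ — voiceless fricative, sonority 3.
/ɣ/ — voiced fricative, sonority 4.
/n/ — nasal, sonority 5.
The profile 1-2-3-4-5 strictly rises, so the onset cluster satisfies the SSP.

yes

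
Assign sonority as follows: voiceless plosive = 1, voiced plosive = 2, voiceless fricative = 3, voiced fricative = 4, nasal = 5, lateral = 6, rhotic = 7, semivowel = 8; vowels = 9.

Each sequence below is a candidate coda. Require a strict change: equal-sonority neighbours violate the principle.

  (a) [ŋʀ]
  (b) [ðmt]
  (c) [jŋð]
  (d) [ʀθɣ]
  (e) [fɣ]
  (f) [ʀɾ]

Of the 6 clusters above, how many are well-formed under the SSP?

(a) sonority 5-7: ill-formed.
(b) sonority 4-5-1: ill-formed.
(c) sonority 8-5-4: well-formed.
(d) sonority 7-3-4: ill-formed.
(e) sonority 3-4: ill-formed.
(f) sonority 7-7: ill-formed.

1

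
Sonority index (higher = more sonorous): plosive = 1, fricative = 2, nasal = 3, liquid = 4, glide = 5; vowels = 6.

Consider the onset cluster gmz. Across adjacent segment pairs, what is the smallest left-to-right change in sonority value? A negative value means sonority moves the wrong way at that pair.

/g/ is a plosive (sonority 1).
/m/ is a nasal (sonority 3).
/z/ is a fricative (sonority 2).
/g/→/m/: change +2.
/m/→/z/: change -1.
Minimum = -1.

-1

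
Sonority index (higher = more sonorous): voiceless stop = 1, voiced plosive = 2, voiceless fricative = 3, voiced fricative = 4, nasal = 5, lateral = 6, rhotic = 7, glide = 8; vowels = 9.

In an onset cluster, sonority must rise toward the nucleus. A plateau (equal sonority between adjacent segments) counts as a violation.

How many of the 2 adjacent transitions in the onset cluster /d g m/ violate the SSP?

1

/d/: voiced plosive = 2.
/g/: voiced plosive = 2.
/m/: nasal = 5.
/d/→/g/: 2→2 (plateau) — violation.
/g/→/m/: 2→5 (rises) — ok.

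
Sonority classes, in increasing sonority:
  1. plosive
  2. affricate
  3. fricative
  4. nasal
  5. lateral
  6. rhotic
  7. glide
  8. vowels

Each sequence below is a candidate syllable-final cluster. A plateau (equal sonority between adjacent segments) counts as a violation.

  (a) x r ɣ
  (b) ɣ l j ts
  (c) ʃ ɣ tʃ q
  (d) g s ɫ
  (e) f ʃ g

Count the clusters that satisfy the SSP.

(a) x r ɣ: profile 3-6-3 — violates.
(b) ɣ l j ts: profile 3-5-7-2 — violates.
(c) ʃ ɣ tʃ q: profile 3-3-2-1 — violates.
(d) g s ɫ: profile 1-3-5 — violates.
(e) f ʃ g: profile 3-3-1 — violates.

0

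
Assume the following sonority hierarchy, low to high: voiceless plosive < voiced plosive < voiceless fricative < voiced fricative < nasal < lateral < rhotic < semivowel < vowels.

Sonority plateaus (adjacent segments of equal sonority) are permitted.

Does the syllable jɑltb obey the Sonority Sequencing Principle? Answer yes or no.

Onset: /j/ is a semivowel (sonority 8); then the nucleus /ɑ/ (sonority 9).
Onset profile 8-9 — rises to the nucleus.
Coda: /l/ is a lateral (sonority 6), /t/ is a voiceless plosive (sonority 1), /b/ is a voiced plosive (sonority 2).
Coda profile 9-6-1-2 — does not fall throughout.

no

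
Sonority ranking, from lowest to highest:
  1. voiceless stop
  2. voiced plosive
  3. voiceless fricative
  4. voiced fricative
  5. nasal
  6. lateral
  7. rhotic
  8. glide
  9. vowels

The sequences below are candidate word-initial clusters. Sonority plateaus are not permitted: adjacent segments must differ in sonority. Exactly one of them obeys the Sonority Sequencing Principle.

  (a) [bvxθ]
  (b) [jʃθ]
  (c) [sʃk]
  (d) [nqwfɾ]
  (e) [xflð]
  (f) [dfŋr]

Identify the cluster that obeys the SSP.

(a) sonority 2-4-3-3: ill-formed.
(b) sonority 8-3-3: ill-formed.
(c) sonority 3-3-1: ill-formed.
(d) sonority 5-1-8-3-7: ill-formed.
(e) sonority 3-3-6-4: ill-formed.
(f) sonority 2-3-5-7: well-formed.

f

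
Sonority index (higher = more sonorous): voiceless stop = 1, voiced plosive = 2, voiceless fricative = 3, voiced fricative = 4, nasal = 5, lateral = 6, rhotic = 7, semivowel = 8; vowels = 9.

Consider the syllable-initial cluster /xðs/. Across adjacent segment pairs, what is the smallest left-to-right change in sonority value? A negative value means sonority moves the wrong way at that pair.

/x/ — voiceless fricative, sonority 3.
/ð/ — voiced fricative, sonority 4.
/s/ — voiceless fricative, sonority 3.
/x/→/ð/: change +1.
/ð/→/s/: change -1.
Minimum = -1.

-1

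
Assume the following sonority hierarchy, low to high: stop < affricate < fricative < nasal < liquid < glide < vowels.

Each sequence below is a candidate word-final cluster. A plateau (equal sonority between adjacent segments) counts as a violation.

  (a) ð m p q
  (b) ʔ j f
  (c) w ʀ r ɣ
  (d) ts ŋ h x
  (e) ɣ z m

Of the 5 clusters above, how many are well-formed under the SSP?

0

(a) 3-4-1-1 → violates
(b) 1-6-3 → violates
(c) 6-5-5-3 → violates
(d) 2-4-3-3 → violates
(e) 3-3-4 → violates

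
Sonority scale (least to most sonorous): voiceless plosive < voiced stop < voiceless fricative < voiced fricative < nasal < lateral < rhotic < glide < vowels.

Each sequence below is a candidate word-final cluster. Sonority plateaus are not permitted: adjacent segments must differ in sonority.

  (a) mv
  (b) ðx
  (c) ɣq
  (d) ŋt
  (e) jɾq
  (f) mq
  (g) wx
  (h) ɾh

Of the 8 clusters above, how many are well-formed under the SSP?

8

(a) sonority 5-4: well-formed.
(b) sonority 4-3: well-formed.
(c) sonority 4-1: well-formed.
(d) sonority 5-1: well-formed.
(e) sonority 8-7-1: well-formed.
(f) sonority 5-1: well-formed.
(g) sonority 8-3: well-formed.
(h) sonority 7-3: well-formed.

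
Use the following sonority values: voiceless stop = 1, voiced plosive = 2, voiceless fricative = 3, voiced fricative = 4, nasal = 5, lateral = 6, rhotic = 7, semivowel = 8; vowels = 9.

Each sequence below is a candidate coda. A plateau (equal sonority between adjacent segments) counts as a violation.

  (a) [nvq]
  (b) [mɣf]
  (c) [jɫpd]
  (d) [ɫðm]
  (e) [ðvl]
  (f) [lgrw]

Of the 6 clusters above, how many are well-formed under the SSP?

(a) 5-4-1 → obeys
(b) 5-4-3 → obeys
(c) 8-6-1-2 → violates
(d) 6-4-5 → violates
(e) 4-4-6 → violates
(f) 6-2-7-8 → violates

2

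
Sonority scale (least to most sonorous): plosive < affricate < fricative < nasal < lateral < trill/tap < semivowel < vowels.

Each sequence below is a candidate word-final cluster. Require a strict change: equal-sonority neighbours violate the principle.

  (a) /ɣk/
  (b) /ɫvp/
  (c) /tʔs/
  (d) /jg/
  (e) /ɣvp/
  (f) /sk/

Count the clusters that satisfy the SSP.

4

(a) /ɣk/: profile 3-1 — obeys.
(b) /ɫvp/: profile 5-3-1 — obeys.
(c) /tʔs/: profile 1-1-3 — violates.
(d) /jg/: profile 7-1 — obeys.
(e) /ɣvp/: profile 3-3-1 — violates.
(f) /sk/: profile 3-1 — obeys.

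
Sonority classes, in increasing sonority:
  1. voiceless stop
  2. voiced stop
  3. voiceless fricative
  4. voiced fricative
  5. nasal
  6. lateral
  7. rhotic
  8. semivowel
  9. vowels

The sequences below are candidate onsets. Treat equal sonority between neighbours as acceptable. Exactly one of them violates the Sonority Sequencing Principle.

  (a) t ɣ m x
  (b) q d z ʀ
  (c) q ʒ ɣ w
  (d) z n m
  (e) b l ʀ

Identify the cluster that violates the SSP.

a

(a) sonority 1-4-5-3: ill-formed.
(b) sonority 1-2-4-7: well-formed.
(c) sonority 1-4-4-8: well-formed.
(d) sonority 4-5-5: well-formed.
(e) sonority 2-6-7: well-formed.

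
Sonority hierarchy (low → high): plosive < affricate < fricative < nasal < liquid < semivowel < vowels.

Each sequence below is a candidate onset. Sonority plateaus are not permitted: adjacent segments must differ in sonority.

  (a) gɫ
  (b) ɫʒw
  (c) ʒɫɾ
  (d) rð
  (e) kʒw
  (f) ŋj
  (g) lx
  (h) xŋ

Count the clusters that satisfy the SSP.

4

(a) sonority 1-5: well-formed.
(b) sonority 5-3-6: ill-formed.
(c) sonority 3-5-5: ill-formed.
(d) sonority 5-3: ill-formed.
(e) sonority 1-3-6: well-formed.
(f) sonority 4-6: well-formed.
(g) sonority 5-3: ill-formed.
(h) sonority 3-4: well-formed.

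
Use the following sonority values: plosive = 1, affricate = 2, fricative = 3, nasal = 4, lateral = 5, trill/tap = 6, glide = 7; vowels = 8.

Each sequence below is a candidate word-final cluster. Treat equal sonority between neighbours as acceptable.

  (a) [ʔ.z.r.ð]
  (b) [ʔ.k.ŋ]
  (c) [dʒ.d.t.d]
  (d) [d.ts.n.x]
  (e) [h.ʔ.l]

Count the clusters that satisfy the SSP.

(a) [ʔ.z.r.ð]: profile 1-3-6-3 — violates.
(b) [ʔ.k.ŋ]: profile 1-1-4 — violates.
(c) [dʒ.d.t.d]: profile 2-1-1-1 — obeys.
(d) [d.ts.n.x]: profile 1-2-4-3 — violates.
(e) [h.ʔ.l]: profile 3-1-5 — violates.

1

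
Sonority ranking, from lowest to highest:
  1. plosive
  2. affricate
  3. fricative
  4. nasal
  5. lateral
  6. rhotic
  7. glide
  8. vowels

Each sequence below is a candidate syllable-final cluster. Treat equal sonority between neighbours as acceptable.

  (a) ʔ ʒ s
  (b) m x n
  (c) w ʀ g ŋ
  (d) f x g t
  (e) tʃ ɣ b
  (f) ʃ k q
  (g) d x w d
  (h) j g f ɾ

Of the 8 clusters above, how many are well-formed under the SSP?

(a) sonority 1-3-3: ill-formed.
(b) sonority 4-3-4: ill-formed.
(c) sonority 7-6-1-4: ill-formed.
(d) sonority 3-3-1-1: well-formed.
(e) sonority 2-3-1: ill-formed.
(f) sonority 3-1-1: well-formed.
(g) sonority 1-3-7-1: ill-formed.
(h) sonority 7-1-3-6: ill-formed.

2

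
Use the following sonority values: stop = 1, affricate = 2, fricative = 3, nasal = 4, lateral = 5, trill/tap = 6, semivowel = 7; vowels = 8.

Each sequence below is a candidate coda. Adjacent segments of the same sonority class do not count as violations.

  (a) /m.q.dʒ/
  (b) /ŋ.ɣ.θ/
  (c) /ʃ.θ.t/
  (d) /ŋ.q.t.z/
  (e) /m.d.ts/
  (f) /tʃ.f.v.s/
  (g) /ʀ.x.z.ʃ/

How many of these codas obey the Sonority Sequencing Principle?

(a) 4-1-2 → violates
(b) 4-3-3 → obeys
(c) 3-3-1 → obeys
(d) 4-1-1-3 → violates
(e) 4-1-2 → violates
(f) 2-3-3-3 → violates
(g) 6-3-3-3 → obeys

3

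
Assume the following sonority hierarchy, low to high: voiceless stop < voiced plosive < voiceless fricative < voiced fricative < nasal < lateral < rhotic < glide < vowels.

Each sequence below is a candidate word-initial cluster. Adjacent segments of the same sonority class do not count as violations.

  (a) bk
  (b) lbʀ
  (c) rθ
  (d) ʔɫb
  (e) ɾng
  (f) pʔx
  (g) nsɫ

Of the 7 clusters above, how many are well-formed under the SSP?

1

(a) 2-1 → violates
(b) 6-2-7 → violates
(c) 7-3 → violates
(d) 1-6-2 → violates
(e) 7-5-2 → violates
(f) 1-1-3 → obeys
(g) 5-3-6 → violates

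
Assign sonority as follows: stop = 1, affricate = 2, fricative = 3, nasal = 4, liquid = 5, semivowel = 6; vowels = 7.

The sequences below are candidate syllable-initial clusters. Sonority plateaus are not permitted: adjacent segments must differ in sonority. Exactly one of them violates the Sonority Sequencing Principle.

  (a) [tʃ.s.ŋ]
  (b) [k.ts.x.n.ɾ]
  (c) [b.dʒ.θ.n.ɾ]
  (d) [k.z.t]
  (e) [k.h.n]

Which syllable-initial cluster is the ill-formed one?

d

(a) sonority 2-3-4: well-formed.
(b) sonority 1-2-3-4-5: well-formed.
(c) sonority 1-2-3-4-5: well-formed.
(d) sonority 1-3-1: ill-formed.
(e) sonority 1-3-4: well-formed.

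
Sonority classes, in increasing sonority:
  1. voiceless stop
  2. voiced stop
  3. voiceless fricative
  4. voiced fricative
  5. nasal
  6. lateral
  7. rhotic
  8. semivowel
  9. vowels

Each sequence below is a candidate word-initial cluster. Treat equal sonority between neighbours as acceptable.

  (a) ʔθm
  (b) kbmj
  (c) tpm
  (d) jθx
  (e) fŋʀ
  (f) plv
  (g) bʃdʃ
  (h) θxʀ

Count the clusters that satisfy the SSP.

5

(a) 1-3-5 → obeys
(b) 1-2-5-8 → obeys
(c) 1-1-5 → obeys
(d) 8-3-3 → violates
(e) 3-5-7 → obeys
(f) 1-6-4 → violates
(g) 2-3-2-3 → violates
(h) 3-3-7 → obeys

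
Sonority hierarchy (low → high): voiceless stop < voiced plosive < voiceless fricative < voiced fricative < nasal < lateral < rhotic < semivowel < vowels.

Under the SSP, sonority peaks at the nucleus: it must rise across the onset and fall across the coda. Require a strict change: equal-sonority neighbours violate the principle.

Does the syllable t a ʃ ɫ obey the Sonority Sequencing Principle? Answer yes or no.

no

Onset: /t/ is a voiceless stop (sonority 1); then the nucleus /a/ (sonority 9).
Onset profile 1-9 — rises to the nucleus.
Coda: /ʃ/ is a voiceless fricative (sonority 3), /ɫ/ is a lateral (sonority 6).
Coda profile 9-3-6 — does not strictly fall throughout.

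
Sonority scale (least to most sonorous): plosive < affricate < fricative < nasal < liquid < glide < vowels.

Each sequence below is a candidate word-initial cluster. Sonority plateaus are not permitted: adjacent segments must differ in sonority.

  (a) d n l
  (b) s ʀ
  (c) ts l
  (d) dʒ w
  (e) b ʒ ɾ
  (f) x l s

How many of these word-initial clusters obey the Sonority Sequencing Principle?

(a) d n l: profile 1-4-5 — obeys.
(b) s ʀ: profile 3-5 — obeys.
(c) ts l: profile 2-5 — obeys.
(d) dʒ w: profile 2-6 — obeys.
(e) b ʒ ɾ: profile 1-3-5 — obeys.
(f) x l s: profile 3-5-3 — violates.

5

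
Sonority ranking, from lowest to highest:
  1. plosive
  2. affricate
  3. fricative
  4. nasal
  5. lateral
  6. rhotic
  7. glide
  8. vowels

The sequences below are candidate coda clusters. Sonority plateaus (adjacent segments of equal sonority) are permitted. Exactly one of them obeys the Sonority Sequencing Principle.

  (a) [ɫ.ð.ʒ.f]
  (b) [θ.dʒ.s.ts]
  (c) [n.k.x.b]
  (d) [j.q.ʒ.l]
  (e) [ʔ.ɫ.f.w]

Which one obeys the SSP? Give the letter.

(a) 5-3-3-3 → obeys
(b) 3-2-3-2 → violates
(c) 4-1-3-1 → violates
(d) 7-1-3-5 → violates
(e) 1-5-3-7 → violates

a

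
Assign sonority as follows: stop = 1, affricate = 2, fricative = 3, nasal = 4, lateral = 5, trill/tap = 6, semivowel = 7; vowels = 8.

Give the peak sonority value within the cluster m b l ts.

/m/: nasal = 4.
/b/: stop = 1.
/l/: lateral = 5.
/ts/: affricate = 2.
The maximum is 5.

5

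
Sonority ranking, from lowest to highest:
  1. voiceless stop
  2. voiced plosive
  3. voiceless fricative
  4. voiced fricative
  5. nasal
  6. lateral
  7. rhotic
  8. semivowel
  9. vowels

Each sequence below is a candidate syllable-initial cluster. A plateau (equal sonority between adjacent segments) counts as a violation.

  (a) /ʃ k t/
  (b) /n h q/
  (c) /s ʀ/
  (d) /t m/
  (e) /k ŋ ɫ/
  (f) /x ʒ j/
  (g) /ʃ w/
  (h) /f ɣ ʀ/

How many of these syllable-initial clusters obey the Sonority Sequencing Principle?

(a) /ʃ k t/: profile 3-1-1 — violates.
(b) /n h q/: profile 5-3-1 — violates.
(c) /s ʀ/: profile 3-7 — obeys.
(d) /t m/: profile 1-5 — obeys.
(e) /k ŋ ɫ/: profile 1-5-6 — obeys.
(f) /x ʒ j/: profile 3-4-8 — obeys.
(g) /ʃ w/: profile 3-8 — obeys.
(h) /f ɣ ʀ/: profile 3-4-7 — obeys.

6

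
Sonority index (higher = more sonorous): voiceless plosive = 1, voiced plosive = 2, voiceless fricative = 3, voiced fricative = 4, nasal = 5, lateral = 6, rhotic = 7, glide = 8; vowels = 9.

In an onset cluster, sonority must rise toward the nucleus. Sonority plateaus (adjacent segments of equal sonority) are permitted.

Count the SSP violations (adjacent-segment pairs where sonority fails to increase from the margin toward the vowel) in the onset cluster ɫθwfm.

/ɫ/ — lateral, sonority 6.
/θ/ — voiceless fricative, sonority 3.
/w/ — glide, sonority 8.
/f/ — voiceless fricative, sonority 3.
/m/ — nasal, sonority 5.
/ɫ/→/θ/: 6→3 (does not rise) — violation.
/θ/→/w/: 3→8 (rises) — ok.
/w/→/f/: 8→3 (does not rise) — violation.
/f/→/m/: 3→5 (rises) — ok.

2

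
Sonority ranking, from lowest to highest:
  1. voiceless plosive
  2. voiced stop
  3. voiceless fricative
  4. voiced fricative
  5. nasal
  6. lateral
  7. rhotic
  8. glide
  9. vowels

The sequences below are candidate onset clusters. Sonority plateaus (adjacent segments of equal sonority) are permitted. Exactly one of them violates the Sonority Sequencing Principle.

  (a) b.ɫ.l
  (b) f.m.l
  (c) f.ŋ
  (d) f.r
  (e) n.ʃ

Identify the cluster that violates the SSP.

(a) 2-6-6 → obeys
(b) 3-5-6 → obeys
(c) 3-5 → obeys
(d) 3-7 → obeys
(e) 5-3 → violates

e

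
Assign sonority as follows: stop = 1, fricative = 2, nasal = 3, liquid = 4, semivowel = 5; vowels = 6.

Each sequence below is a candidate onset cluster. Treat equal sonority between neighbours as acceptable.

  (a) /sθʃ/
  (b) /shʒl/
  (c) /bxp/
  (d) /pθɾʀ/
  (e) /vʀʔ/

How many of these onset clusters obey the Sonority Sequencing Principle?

(a) 2-2-2 → obeys
(b) 2-2-2-4 → obeys
(c) 1-2-1 → violates
(d) 1-2-4-4 → obeys
(e) 2-4-1 → violates

3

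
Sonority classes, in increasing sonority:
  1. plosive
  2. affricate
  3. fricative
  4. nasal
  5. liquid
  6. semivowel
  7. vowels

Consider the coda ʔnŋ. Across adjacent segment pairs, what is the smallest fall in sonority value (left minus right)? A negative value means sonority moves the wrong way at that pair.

-3

/ʔ/ — plosive, sonority 1.
/n/ — nasal, sonority 4.
/ŋ/ — nasal, sonority 4.
/ʔ/→/n/: change -3.
/n/→/ŋ/: change +0.
Minimum = -3.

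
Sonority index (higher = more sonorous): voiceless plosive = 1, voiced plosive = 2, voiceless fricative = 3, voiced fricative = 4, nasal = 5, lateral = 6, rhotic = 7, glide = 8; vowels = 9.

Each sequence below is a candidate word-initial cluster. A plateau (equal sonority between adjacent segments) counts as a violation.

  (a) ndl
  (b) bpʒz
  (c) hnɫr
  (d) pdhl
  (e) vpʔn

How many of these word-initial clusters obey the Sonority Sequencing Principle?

(a) ndl: profile 5-2-6 — violates.
(b) bpʒz: profile 2-1-4-4 — violates.
(c) hnɫr: profile 3-5-6-7 — obeys.
(d) pdhl: profile 1-2-3-6 — obeys.
(e) vpʔn: profile 4-1-1-5 — violates.

2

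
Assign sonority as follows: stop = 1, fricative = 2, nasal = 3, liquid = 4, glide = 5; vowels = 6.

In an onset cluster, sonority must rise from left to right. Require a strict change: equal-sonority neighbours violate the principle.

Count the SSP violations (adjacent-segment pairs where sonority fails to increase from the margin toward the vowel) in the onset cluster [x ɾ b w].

/x/ — fricative, sonority 2.
/ɾ/ — liquid, sonority 4.
/b/ — stop, sonority 1.
/w/ — glide, sonority 5.
/x/→/ɾ/: 2→4 (rises) — ok.
/ɾ/→/b/: 4→1 (does not rise) — violation.
/b/→/w/: 1→5 (rises) — ok.

1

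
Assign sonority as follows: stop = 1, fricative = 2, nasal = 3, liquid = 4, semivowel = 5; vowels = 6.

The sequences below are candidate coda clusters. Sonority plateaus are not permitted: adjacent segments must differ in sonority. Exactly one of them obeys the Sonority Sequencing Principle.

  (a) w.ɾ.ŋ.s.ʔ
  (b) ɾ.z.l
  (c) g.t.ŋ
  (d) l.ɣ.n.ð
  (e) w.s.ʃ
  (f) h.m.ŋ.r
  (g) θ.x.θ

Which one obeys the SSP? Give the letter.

(a) w.ɾ.ŋ.s.ʔ: profile 5-4-3-2-1 — obeys.
(b) ɾ.z.l: profile 4-2-4 — violates.
(c) g.t.ŋ: profile 1-1-3 — violates.
(d) l.ɣ.n.ð: profile 4-2-3-2 — violates.
(e) w.s.ʃ: profile 5-2-2 — violates.
(f) h.m.ŋ.r: profile 2-3-3-4 — violates.
(g) θ.x.θ: profile 2-2-2 — violates.

a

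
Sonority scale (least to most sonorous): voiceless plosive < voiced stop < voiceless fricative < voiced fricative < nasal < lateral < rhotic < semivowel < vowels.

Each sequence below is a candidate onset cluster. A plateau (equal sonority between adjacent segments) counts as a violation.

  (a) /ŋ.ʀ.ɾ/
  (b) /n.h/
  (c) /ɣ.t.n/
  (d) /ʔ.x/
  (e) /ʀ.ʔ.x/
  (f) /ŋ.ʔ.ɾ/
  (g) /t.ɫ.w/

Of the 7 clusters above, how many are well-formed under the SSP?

(a) /ŋ.ʀ.ɾ/: profile 5-7-7 — violates.
(b) /n.h/: profile 5-3 — violates.
(c) /ɣ.t.n/: profile 4-1-5 — violates.
(d) /ʔ.x/: profile 1-3 — obeys.
(e) /ʀ.ʔ.x/: profile 7-1-3 — violates.
(f) /ŋ.ʔ.ɾ/: profile 5-1-7 — violates.
(g) /t.ɫ.w/: profile 1-6-8 — obeys.

2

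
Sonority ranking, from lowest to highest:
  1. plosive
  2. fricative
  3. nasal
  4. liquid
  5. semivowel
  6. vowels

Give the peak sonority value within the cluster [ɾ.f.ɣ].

4

/ɾ/ is a liquid (sonority 4).
/f/ is a fricative (sonority 2).
/ɣ/ is a fricative (sonority 2).
The maximum is 4.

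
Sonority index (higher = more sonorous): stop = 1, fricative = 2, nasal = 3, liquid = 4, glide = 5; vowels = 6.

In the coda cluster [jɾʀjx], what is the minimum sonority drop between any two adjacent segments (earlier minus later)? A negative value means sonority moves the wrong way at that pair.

-1

/j/ is a glide (sonority 5).
/ɾ/ is a liquid (sonority 4).
/ʀ/ is a liquid (sonority 4).
/j/ is a glide (sonority 5).
/x/ is a fricative (sonority 2).
/j/→/ɾ/: change +1.
/ɾ/→/ʀ/: change +0.
/ʀ/→/j/: change -1.
/j/→/x/: change +3.
Minimum = -1.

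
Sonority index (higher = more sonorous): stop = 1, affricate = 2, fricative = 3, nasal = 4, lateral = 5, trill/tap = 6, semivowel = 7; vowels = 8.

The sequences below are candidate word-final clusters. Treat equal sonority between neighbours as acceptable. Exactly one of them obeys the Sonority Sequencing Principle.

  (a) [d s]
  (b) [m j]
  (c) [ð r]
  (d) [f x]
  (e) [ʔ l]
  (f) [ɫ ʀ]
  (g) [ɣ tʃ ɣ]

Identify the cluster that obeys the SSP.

d

(a) sonority 1-3: ill-formed.
(b) sonority 4-7: ill-formed.
(c) sonority 3-6: ill-formed.
(d) sonority 3-3: well-formed.
(e) sonority 1-5: ill-formed.
(f) sonority 5-6: ill-formed.
(g) sonority 3-2-3: ill-formed.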